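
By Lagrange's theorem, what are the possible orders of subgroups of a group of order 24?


Lagrange's theorem: |H| divides |G|
|G| = 24
Divisors of 24: 1, 2, 3, 4, 6, 8, 12, 24

Possible subgroup orders: {1, 2, 3, 4, 6, 8, 12, 24}


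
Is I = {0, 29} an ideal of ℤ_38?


Check ideal conditions for I = {0, 29} in ℤ_38:
(1) I is an additive subgroup? No
(2) For r ∈ ℤ_38 and a ∈ I: r·a ∈ I? No  [counterexample: r=2, a=29, r·a mod 38 = 20 ∉ I]

No, I is not an ideal of ℤ_38


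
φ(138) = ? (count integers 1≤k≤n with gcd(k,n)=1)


Factor n: 138 = 2 × 3 × 23
φ(n) = n · ∏(1 - 1/p) over distinct primes p | n
φ(138) = 138 · (1 - 1/2) · (1 - 1/3) · (1 - 1/23) = 44

φ(138) = 44


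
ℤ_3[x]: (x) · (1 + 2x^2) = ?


Expand and collect like terms; reduce coefficients mod 3:
x^0: 0·1 = 0 ≡ 0 (mod 3)
x^1: 0·0 + 1·1 = 1 ≡ 1 (mod 3)
x^2: 0·2 + 1·0 = 0 ≡ 0 (mod 3)
x^3: 1·2 = 2 ≡ 2 (mod 3)
Result: x + 2x^3

f · g = x + 2x^3


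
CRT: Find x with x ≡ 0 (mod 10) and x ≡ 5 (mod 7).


m₁ = 10, m₂ = 7, gcd = 1, so CRT applies. M = m₁·m₂ = 70
Let M₁ = M/m₁ = 7, M₂ = M/m₂ = 10
Find y₁ ≡ M₁⁻¹ (mod m₁): 7⁻¹ ≡ 3 (mod 10)
Find y₂ ≡ M₂⁻¹ (mod m₂): 10⁻¹ ≡ 5 (mod 7)
x = a₁·M₁·y₁ + a₂·M₂·y₂ = 0·7·3 + 5·10·5 = 250
Reduce mod 70: x ≡ 40
Check: 40 mod 10 = 0 ✓, 40 mod 7 = 5 ✓

x ≡ 40 (mod 70)


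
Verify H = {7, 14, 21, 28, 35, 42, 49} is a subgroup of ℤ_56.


Subgroup test for H = {7, 14, 21, 28, 35, 42, 49} in (ℤ_56, +):
(1) 0 ∈ H? No
(2) Closure: for all a,b ∈ H, (a+b) mod 56 ∈ H? No  [counterexample: 7 + 49 = 0 ∉ H]
(3) Inverses: for all a ∈ H, -a mod 56 ∈ H? Yes

No, H is not a subgroup of ℤ_56


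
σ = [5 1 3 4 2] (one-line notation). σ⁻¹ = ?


To find σ⁻¹, swap domain and range:
σ(1) = 5 → σ⁻¹(5) = 1
σ(2) = 1 → σ⁻¹(1) = 2
σ(3) = 3 → σ⁻¹(3) = 3
σ(4) = 4 → σ⁻¹(4) = 4
σ(5) = 2 → σ⁻¹(2) = 5

σ⁻¹ = [2 5 3 4 1]


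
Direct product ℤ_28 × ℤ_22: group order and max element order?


|ℤ_28 × ℤ_22| = 28 × 22 = 616
Max element order = lcm(28,22) = 308
Cyclic? No (gcd=2)

|ℤ_28×ℤ_22| = 616, max element order = 308


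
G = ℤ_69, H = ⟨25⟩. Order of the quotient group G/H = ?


|⟨25⟩| = n / gcd(25, 69) = 69 / 1 = 69
H is normal (ℤ_69 is abelian).
|G/H| = |G| / |H| = 69 / 69 = 1

|G/H| = 1


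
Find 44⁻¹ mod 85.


Use the extended Euclidean algorithm to write 1 = 44·s + 85·t; then s mod 85 is the inverse.
Euclidean algorithm:
  44 = 0·85 + 44
  85 = 1·44 + 41
  44 = 1·41 + 3
  41 = 13·3 + 2
  3 = 1·2 + 1
  2 = 2·1 + 0
gcd(44,85) = 1
Back-substitution gives: 44·(29) + 85·(-15) = 1
So 44⁻¹ ≡ 29 ≡ 29 (mod 85)
Check: 44 × 29 = 1276 ≡ 1 (mod 85) ✓

44⁻¹ ≡ 29 (mod 85)


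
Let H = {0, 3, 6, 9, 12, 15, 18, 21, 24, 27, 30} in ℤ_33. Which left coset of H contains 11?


11 + H = {11 + h (mod 33) : h ∈ H}
11+0=11, 11+3=14, 11+6=17, 11+9=20, 11+12=23, 11+15=26, 11+18=29, 11+21=32, 11+24=2, 11+27=5, 11+30=8
11 + H = {2, 5, 8, 11, 14, 17, 20, 23, 26, 29, 32} = 2 + H

11 + H = {2, 5, 8, 11, 14, 17, 20, 23, 26, 29, 32}


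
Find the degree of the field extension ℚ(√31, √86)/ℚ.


[ℚ(√31,√86):ℚ] = [ℚ(√31,√86):ℚ(√31)]·[ℚ(√31):ℚ] = 2·2 = 4

[ℚ(√31, √86)/ℚ] = 4


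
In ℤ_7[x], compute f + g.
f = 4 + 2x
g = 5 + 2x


Add coefficients mod 7:
x^0: 4 + 5 = 2 (mod 7)
x^1: 2 + 2 = 4 (mod 7)
Result: 2 + 4x

f + g = 2 + 4x


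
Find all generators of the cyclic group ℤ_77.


g generates ℤ_n iff gcd(g,n) = 1
Prime factors of 77: 7, 11
Generators are g ∈ {1,...,76} not divisible by any of these primes.
Generators: {1, 2, 3, 4, 5, 6, 8, 9, 10, 12, 13, 15, 16, 17, 18, 19, 20, 23, 24, 25, 26, 27, 29, 30, 31, 32, 34, 36, 37, 38, 39, 40, 41, 43, 45, 46, 47, 48, 50, 51, 52, 53, 54, 57, 58, 59, 60, 61, 62, 64, 65, 67, 68, 69, 71, 72, 73, 74, 75, 76}
Number of generators = φ(77) = 60

Generators of ℤ_77 = {1, 2, 3, 4, 5, 6, 8, 9, 10, 12, 13, 15, 16, 17, 18, 19, 20, 23, 24, 25, 26, 27, 29, 30, 31, 32, 34, 36, 37, 38, 39, 40, 41, 43, 45, 46, 47, 48, 50, 51, 52, 53, 54, 57, 58, 59, 60, 61, 62, 64, 65, 67, 68, 69, 71, 72, 73, 74, 75, 76}


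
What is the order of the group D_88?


|D_n| = 2n (n rotations and n reflections)
|D_88| = 2×88 = 176

|D_88| = 176


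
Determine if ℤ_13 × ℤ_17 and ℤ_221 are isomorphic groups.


Comparing ℤ_13 × ℤ_17 and ℤ_221:
gcd(13,17) = 1, so ℤ_13 × ℤ_17 ≅ ℤ_221 (CRT)

Yes, ℤ_13 × ℤ_17 ≅ ℤ_221


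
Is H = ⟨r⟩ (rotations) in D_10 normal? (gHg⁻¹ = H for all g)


H = ⟨r⟩ (rotations) in D_10
The rotation subgroup ⟨r⟩ has index 2 in D_10, so it is normal

Yes, normal subgroup


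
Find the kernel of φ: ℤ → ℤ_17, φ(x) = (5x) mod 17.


Kernel = preimage of identity
ker(φ) = {x ∈ ℤ : 5x ≡ 0 (mod 17)}. gcd(5,17) = 1, so 5x ≡ 0 (mod 17) ⟺ x ≡ 0 (mod 17/1 = 17). Hence ker(φ) = 17ℤ

ker(φ) = 17ℤ


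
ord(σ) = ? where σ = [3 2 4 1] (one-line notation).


Cycle decomposition: (1 3 4)
Cycle lengths: 3
Order = lcm(3) = 3

ord(σ) = 3


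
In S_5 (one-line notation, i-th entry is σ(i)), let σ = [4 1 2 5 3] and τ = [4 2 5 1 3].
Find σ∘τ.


σ∘τ: apply τ first, then σ
1 →τ 4 →σ 5
2 →τ 2 →σ 1
3 →τ 5 →σ 3
4 →τ 1 →σ 4
5 →τ 3 →σ 2

σ∘τ = [5 1 3 4 2]


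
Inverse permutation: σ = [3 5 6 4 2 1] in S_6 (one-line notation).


To find σ⁻¹, swap domain and range:
σ(1) = 3 → σ⁻¹(3) = 1
σ(2) = 5 → σ⁻¹(5) = 2
σ(3) = 6 → σ⁻¹(6) = 3
σ(4) = 4 → σ⁻¹(4) = 4
σ(5) = 2 → σ⁻¹(2) = 5
σ(6) = 1 → σ⁻¹(1) = 6

σ⁻¹ = [6 5 1 4 2 3]


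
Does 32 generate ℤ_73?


g generates ℤ_n iff gcd(g, n) = 1
gcd(32, 73) = 1
Since gcd = 1, 32 is a generator.

Yes, 32 generates ℤ_73


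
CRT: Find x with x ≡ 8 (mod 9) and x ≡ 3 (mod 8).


m₁ = 9, m₂ = 8, gcd = 1, so CRT applies. M = m₁·m₂ = 72
Let M₁ = M/m₁ = 8, M₂ = M/m₂ = 9
Find y₁ ≡ M₁⁻¹ (mod m₁): 8⁻¹ ≡ 8 (mod 9)
Find y₂ ≡ M₂⁻¹ (mod m₂): 9⁻¹ ≡ 1 (mod 8)
x = a₁·M₁·y₁ + a₂·M₂·y₂ = 8·8·8 + 3·9·1 = 539
Reduce mod 72: x ≡ 35
Check: 35 mod 9 = 8 ✓, 35 mod 8 = 3 ✓

x ≡ 35 (mod 72)


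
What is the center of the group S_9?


Z(G) = {g ∈ G | gx = xg for all x ∈ G}
S_n is non-abelian for n ≥ 3; Z(S_9) is trivial

Z(S_9) = {e}


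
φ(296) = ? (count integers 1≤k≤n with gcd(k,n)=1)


Factor n: 296 = 2^3 × 37
φ(n) = n · ∏(1 - 1/p) over distinct primes p | n
φ(296) = 296 · (1 - 1/2) · (1 - 1/37) = 144

φ(296) = 144


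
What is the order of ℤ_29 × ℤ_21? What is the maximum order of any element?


|ℤ_29 × ℤ_21| = 29 × 21 = 609
Max element order = lcm(29,21) = 609
Cyclic? Yes (gcd=1)

|ℤ_29×ℤ_21| = 609, max element order = 609


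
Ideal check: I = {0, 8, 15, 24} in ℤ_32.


Check ideal conditions for I = {0, 8, 15, 24} in ℤ_32:
(1) I is an additive subgroup? No
(2) For r ∈ ℤ_32 and a ∈ I: r·a ∈ I? No  [counterexample: r=2, a=8, r·a mod 32 = 16 ∉ I]

No, I is not an ideal of ℤ_32


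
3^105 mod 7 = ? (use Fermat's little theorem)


Fermat's little theorem: if p is prime and gcd(a,p)=1, then a^(p-1) ≡ 1 (mod p)
p = 7 is prime, gcd(3,7) = 1
Reduce exponent: 105 mod 6 = 3
So 3^105 ≡ 3^3 (mod 7)
3^3 mod 7 = 6

3^105 ≡ 6 (mod 7)


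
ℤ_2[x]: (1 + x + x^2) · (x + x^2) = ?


Expand and collect like terms; reduce coefficients mod 2:
x^0: 1·0 = 0 ≡ 0 (mod 2)
x^1: 1·1 + 1·0 = 1 ≡ 1 (mod 2)
x^2: 1·1 + 1·1 + 1·0 = 2 ≡ 0 (mod 2)
x^3: 1·1 + 1·1 = 2 ≡ 0 (mod 2)
x^4: 1·1 = 1 ≡ 1 (mod 2)
Result: x + x^4

f · g = x + x^4


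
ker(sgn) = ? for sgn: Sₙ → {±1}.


Kernel = preimage of identity
ker(sgn) = even permutations = Aₙ

ker(sgn) = Aₙ


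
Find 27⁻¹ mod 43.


Use the extended Euclidean algorithm to write 1 = 27·s + 43·t; then s mod 43 is the inverse.
Euclidean algorithm:
  27 = 0·43 + 27
  43 = 1·27 + 16
  27 = 1·16 + 11
  16 = 1·11 + 5
  11 = 2·5 + 1
  5 = 5·1 + 0
gcd(27,43) = 1
Back-substitution gives: 27·(8) + 43·(-5) = 1
So 27⁻¹ ≡ 8 ≡ 8 (mod 43)
Check: 27 × 8 = 216 ≡ 1 (mod 43) ✓

27⁻¹ ≡ 8 (mod 43)


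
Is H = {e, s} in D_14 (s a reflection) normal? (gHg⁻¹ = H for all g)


H = {e, s} in D_14 (s a reflection)
r·s·r⁻¹ = sr⁻² ≠ s for n ≥ 3, so {e, s} is not closed under conjugation

No, not a normal subgroup


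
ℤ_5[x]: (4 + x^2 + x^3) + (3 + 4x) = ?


Add coefficients mod 5:
x^0: 4 + 3 = 2 (mod 5)
x^1: 0 + 4 = 4 (mod 5)
x^2: 1 + 0 = 1 (mod 5)
x^3: 1 + 0 = 1 (mod 5)
Result: 2 + 4x + x^2 + x^3

f + g = 2 + 4x + x^2 + x^3


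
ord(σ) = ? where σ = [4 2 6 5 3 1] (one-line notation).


Cycle decomposition: (1 4 5 3 6)
Cycle lengths: 5
Order = lcm(5) = 5

ord(σ) = 5


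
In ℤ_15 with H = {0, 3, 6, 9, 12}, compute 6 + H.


6 + H = {6 + h (mod 15) : h ∈ H}
6+0=6, 6+3=9, 6+6=12, 6+9=0, 6+12=3
6 + H = {0, 3, 6, 9, 12} = 0 + H

6 + H = {0, 3, 6, 9, 12}


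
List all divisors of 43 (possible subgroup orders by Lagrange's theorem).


Lagrange's theorem: |H| divides |G|
|G| = 43
Divisors of 43: 1, 43

Possible subgroup orders: {1, 43}


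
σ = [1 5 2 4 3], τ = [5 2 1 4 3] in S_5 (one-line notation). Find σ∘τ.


σ∘τ: apply τ first, then σ
1 →τ 5 →σ 3
2 →τ 2 →σ 5
3 →τ 1 →σ 1
4 →τ 4 →σ 4
5 →τ 3 →σ 2

σ∘τ = [3 5 1 4 2]


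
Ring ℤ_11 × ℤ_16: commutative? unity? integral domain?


Direct product ring; commutative with unity (1,1); but (1,0)·(0,1) = (0,0) gives zero divisors, so not an integral domain
Commutative: Yes
Integral domain: No
Has unity: Yes

ℤ_11 × ℤ_16: Commutative=Yes, Unity=Yes


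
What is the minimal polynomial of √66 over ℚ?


√66 satisfies x² - 66 = 0, irreducible over ℚ since 66 is squarefree

Minimal polynomial: x² - 66


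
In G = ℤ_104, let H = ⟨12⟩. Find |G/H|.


|⟨12⟩| = n / gcd(12, 104) = 104 / 4 = 26
H is normal (ℤ_104 is abelian).
|G/H| = |G| / |H| = 104 / 26 = 4

|G/H| = 4


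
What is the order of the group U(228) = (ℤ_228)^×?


U(n) is the group of units mod n; |U(n)| = φ(n)
|U(228)| = φ(228) = 72

|U(228) = (ℤ_228)^×| = 72


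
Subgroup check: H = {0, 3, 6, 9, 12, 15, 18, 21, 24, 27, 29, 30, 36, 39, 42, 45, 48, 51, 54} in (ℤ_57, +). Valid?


Subgroup test for H = {0, 3, 6, 9, 12, 15, 18, 21, 24, 27, 29, 30, 36, 39, 42, 45, 48, 51, 54} in (ℤ_57, +):
(1) 0 ∈ H? Yes
(2) Closure: for all a,b ∈ H, (a+b) mod 57 ∈ H? No  [counterexample: 3 + 29 = 32 ∉ H]
(3) Inverses: for all a ∈ H, -a mod 57 ∈ H? No

No, H is not a subgroup of ℤ_57


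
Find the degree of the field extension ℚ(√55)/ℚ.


√55 has minimal polynomial x² - 55 (irreducible over ℚ since 55 is squarefree)

[ℚ(√55)/ℚ] = 2


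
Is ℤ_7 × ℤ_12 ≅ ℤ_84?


Comparing ℤ_7 × ℤ_12 and ℤ_84:
gcd(7,12) = 1, so ℤ_7 × ℤ_12 ≅ ℤ_84 (CRT)

Yes, ℤ_7 × ℤ_12 ≅ ℤ_84


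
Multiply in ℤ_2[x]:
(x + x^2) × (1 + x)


Expand and collect like terms; reduce coefficients mod 2:
x^0: 0·1 = 0 ≡ 0 (mod 2)
x^1: 0·1 + 1·1 = 1 ≡ 1 (mod 2)
x^2: 1·1 + 1·1 = 2 ≡ 0 (mod 2)
x^3: 1·1 = 1 ≡ 1 (mod 2)
Result: x + x^3

f · g = x + x^3


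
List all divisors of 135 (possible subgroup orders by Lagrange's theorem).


Lagrange's theorem: |H| divides |G|
|G| = 135
Divisors of 135: 1, 3, 5, 9, 15, 27, 45, 135

Possible subgroup orders: {1, 3, 5, 9, 15, 27, 45, 135}


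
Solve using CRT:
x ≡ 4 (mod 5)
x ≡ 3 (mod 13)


m₁ = 5, m₂ = 13, gcd = 1, so CRT applies. M = m₁·m₂ = 65
Let M₁ = M/m₁ = 13, M₂ = M/m₂ = 5
Find y₁ ≡ M₁⁻¹ (mod m₁): 13⁻¹ ≡ 2 (mod 5)
Find y₂ ≡ M₂⁻¹ (mod m₂): 5⁻¹ ≡ 8 (mod 13)
x = a₁·M₁·y₁ + a₂·M₂·y₂ = 4·13·2 + 3·5·8 = 224
Reduce mod 65: x ≡ 29
Check: 29 mod 5 = 4 ✓, 29 mod 13 = 3 ✓

x ≡ 29 (mod 65)


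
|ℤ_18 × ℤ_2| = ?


|A × B| = |A| · |B|
|ℤ_18 × ℤ_2| = 18 × 2 = 36

|ℤ_18 × ℤ_2| = 36


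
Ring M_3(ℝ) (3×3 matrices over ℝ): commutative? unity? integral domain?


Matrix multiplication is non-commutative for n ≥ 2; the identity matrix I is the unity; singular matrices give zero divisors, so not an integral domain
Commutative: No
Integral domain: No
Has unity: Yes

M_3(ℝ) (3×3 matrices over ℝ): Commutative=No, Unity=Yes


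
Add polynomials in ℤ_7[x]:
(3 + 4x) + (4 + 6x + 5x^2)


Add coefficients mod 7:
x^0: 3 + 4 = 0 (mod 7)
x^1: 4 + 6 = 3 (mod 7)
x^2: 0 + 5 = 5 (mod 7)
Result: 3x + 5x^2

f + g = 3x + 5x^2


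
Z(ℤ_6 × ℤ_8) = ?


Z(G) = {g ∈ G | gx = xg for all x ∈ G}
Direct product of abelian groups is abelian, so Z(G) = G

Z(ℤ_6 × ℤ_8) = ℤ_6 × ℤ_8


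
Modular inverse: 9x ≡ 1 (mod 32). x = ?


Use the extended Euclidean algorithm to write 1 = 9·s + 32·t; then s mod 32 is the inverse.
Euclidean algorithm:
  9 = 0·32 + 9
  32 = 3·9 + 5
  9 = 1·5 + 4
  5 = 1·4 + 1
  4 = 4·1 + 0
gcd(9,32) = 1
Back-substitution gives: 9·(-7) + 32·(2) = 1
So 9⁻¹ ≡ -7 ≡ 25 (mod 32)
Check: 9 × 25 = 225 ≡ 1 (mod 32) ✓

9⁻¹ ≡ 25 (mod 32)


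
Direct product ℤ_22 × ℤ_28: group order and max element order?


|ℤ_22 × ℤ_28| = 22 × 28 = 616
Max element order = lcm(22,28) = 308
Cyclic? No (gcd=2)

|ℤ_22×ℤ_28| = 616, max element order = 308


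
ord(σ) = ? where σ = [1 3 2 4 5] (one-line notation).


Cycle decomposition: (2 3)
Cycle lengths: 2
Order = lcm(2) = 2

ord(σ) = 2


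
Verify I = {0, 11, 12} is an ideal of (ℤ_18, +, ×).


Check ideal conditions for I = {0, 11, 12} in ℤ_18:
(1) I is an additive subgroup? No
(2) For r ∈ ℤ_18 and a ∈ I: r·a ∈ I? No  [counterexample: r=2, a=11, r·a mod 18 = 4 ∉ I]

No, I is not an ideal of ℤ_18


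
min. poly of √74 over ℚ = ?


√74 satisfies x² - 74 = 0, irreducible over ℚ since 74 is squarefree

Minimal polynomial: x² - 74


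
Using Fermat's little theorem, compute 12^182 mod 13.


Fermat's little theorem: if p is prime and gcd(a,p)=1, then a^(p-1) ≡ 1 (mod p)
p = 13 is prime, gcd(12,13) = 1
Reduce exponent: 182 mod 12 = 2
So 12^182 ≡ 12^2 (mod 13)
12^2 mod 13 = 1

12^182 ≡ 1 (mod 13)


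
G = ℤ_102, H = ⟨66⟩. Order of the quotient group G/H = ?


|⟨66⟩| = n / gcd(66, 102) = 102 / 6 = 17
H is normal (ℤ_102 is abelian).
|G/H| = |G| / |H| = 102 / 17 = 6

|G/H| = 6


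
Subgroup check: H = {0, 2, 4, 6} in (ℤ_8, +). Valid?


Subgroup test for H = {0, 2, 4, 6} in (ℤ_8, +):
(1) 0 ∈ H? Yes
(2) Closure: for all a,b ∈ H, (a+b) mod 8 ∈ H? Yes
(3) Inverses: for all a ∈ H, -a mod 8 ∈ H? Yes

Yes, H is a subgroup of ℤ_8


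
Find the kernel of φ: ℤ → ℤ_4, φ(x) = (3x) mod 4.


Kernel = preimage of identity
ker(φ) = {x ∈ ℤ : 3x ≡ 0 (mod 4)}. gcd(3,4) = 1, so 3x ≡ 0 (mod 4) ⟺ x ≡ 0 (mod 4/1 = 4). Hence ker(φ) = 4ℤ

ker(φ) = 4ℤ


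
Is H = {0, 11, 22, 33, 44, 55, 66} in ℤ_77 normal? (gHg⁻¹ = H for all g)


H = {0, 11, 22, 33, 44, 55, 66} in ℤ_77
ℤ_77 is abelian; every subgroup of an abelian group is normal

Yes, normal subgroup


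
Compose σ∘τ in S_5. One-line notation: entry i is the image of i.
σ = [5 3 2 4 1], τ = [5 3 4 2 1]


σ∘τ: apply τ first, then σ
1 →τ 5 →σ 1
2 →τ 3 →σ 2
3 →τ 4 →σ 4
4 →τ 2 →σ 3
5 →τ 1 →σ 5

σ∘τ = [1 2 4 3 5]


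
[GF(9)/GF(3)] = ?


GF(9) = GF(3^2), so the extension degree is 2

[GF(9)/GF(3)] = 2


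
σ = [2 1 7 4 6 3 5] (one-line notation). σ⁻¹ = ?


To find σ⁻¹, swap domain and range:
σ(1) = 2 → σ⁻¹(2) = 1
σ(2) = 1 → σ⁻¹(1) = 2
σ(3) = 7 → σ⁻¹(7) = 3
σ(4) = 4 → σ⁻¹(4) = 4
σ(5) = 6 → σ⁻¹(6) = 5
σ(6) = 3 → σ⁻¹(3) = 6
σ(7) = 5 → σ⁻¹(5) = 7

σ⁻¹ = [2 1 6 4 7 5 3]


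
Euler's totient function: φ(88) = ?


Factor n: 88 = 2^3 × 11
φ(n) = n · ∏(1 - 1/p) over distinct primes p | n
φ(88) = 88 · (1 - 1/2) · (1 - 1/11) = 40

φ(88) = 40


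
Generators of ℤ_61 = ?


g generates ℤ_n iff gcd(g,n) = 1
Prime factors of 61: 61
Generators are g ∈ {1,...,60} not divisible by any of these primes.
Generators: {1, 2, 3, 4, 5, 6, 7, 8, 9, 10, 11, 12, 13, 14, 15, 16, 17, 18, 19, 20, 21, 22, 23, 24, 25, 26, 27, 28, 29, 30, 31, 32, 33, 34, 35, 36, 37, 38, 39, 40, 41, 42, 43, 44, 45, 46, 47, 48, 49, 50, 51, 52, 53, 54, 55, 56, 57, 58, 59, 60}
Number of generators = φ(61) = 60

Generators of ℤ_61 = {1, 2, 3, 4, 5, 6, 7, 8, 9, 10, 11, 12, 13, 14, 15, 16, 17, 18, 19, 20, 21, 22, 23, 24, 25, 26, 27, 28, 29, 30, 31, 32, 33, 34, 35, 36, 37, 38, 39, 40, 41, 42, 43, 44, 45, 46, 47, 48, 49, 50, 51, 52, 53, 54, 55, 56, 57, 58, 59, 60}


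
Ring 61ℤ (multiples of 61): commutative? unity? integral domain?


61ℤ is a commutative ring under +,× but has no multiplicative identity (1 ∉ 61ℤ); it has no zero divisors, but without unity it is not an integral domain
Commutative: Yes
Integral domain: No
Has unity: No

61ℤ (multiples of 61): Commutative=Yes, Unity=No


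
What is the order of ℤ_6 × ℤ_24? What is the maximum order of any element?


|ℤ_6 × ℤ_24| = 6 × 24 = 144
Max element order = lcm(6,24) = 24
Cyclic? No (gcd=6)

|ℤ_6×ℤ_24| = 144, max element order = 24


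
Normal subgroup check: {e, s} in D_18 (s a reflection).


H = {e, s} in D_18 (s a reflection)
r·s·r⁻¹ = sr⁻² ≠ s for n ≥ 3, so {e, s} is not closed under conjugation

No, not a normal subgroup


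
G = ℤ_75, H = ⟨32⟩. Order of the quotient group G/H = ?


|⟨32⟩| = n / gcd(32, 75) = 75 / 1 = 75
H is normal (ℤ_75 is abelian).
|G/H| = |G| / |H| = 75 / 75 = 1

|G/H| = 1


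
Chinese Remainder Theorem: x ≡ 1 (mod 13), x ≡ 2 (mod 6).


m₁ = 13, m₂ = 6, gcd = 1, so CRT applies. M = m₁·m₂ = 78
Let M₁ = M/m₁ = 6, M₂ = M/m₂ = 13
Find y₁ ≡ M₁⁻¹ (mod m₁): 6⁻¹ ≡ 11 (mod 13)
Find y₂ ≡ M₂⁻¹ (mod m₂): 13⁻¹ ≡ 1 (mod 6)
x = a₁·M₁·y₁ + a₂·M₂·y₂ = 1·6·11 + 2·13·1 = 92
Reduce mod 78: x ≡ 14
Check: 14 mod 13 = 1 ✓, 14 mod 6 = 2 ✓

x ≡ 14 (mod 78)


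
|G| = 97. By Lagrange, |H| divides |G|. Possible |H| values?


Lagrange's theorem: |H| divides |G|
|G| = 97
Divisors of 97: 1, 97

Possible subgroup orders: {1, 97}


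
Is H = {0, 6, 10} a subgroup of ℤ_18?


Subgroup test for H = {0, 6, 10} in (ℤ_18, +):
(1) 0 ∈ H? Yes
(2) Closure: for all a,b ∈ H, (a+b) mod 18 ∈ H? No  [counterexample: 6 + 6 = 12 ∉ H]
(3) Inverses: for all a ∈ H, -a mod 18 ∈ H? No

No, H is not a subgroup of ℤ_18


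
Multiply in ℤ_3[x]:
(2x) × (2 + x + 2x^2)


Expand and collect like terms; reduce coefficients mod 3:
x^0: 0·2 = 0 ≡ 0 (mod 3)
x^1: 0·1 + 2·2 = 4 ≡ 1 (mod 3)
x^2: 0·2 + 2·1 = 2 ≡ 2 (mod 3)
x^3: 2·2 = 4 ≡ 1 (mod 3)
Result: x + 2x^2 + x^3

f · g = x + 2x^2 + x^3


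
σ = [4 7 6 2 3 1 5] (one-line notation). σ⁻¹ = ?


To find σ⁻¹, swap domain and range:
σ(1) = 4 → σ⁻¹(4) = 1
σ(2) = 7 → σ⁻¹(7) = 2
σ(3) = 6 → σ⁻¹(6) = 3
σ(4) = 2 → σ⁻¹(2) = 4
σ(5) = 3 → σ⁻¹(3) = 5
σ(6) = 1 → σ⁻¹(1) = 6
σ(7) = 5 → σ⁻¹(5) = 7

σ⁻¹ = [6 4 5 1 7 3 2]


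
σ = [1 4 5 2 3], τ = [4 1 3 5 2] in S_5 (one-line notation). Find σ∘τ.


σ∘τ: apply τ first, then σ
1 →τ 4 →σ 2
2 →τ 1 →σ 1
3 →τ 3 →σ 5
4 →τ 5 →σ 3
5 →τ 2 →σ 4

σ∘τ = [2 1 5 3 4]


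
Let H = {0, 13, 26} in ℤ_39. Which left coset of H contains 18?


18 + H = {18 + h (mod 39) : h ∈ H}
18+0=18, 18+13=31, 18+26=5
18 + H = {5, 18, 31} = 5 + H

18 + H = {5, 18, 31}


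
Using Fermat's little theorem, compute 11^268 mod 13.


Fermat's little theorem: if p is prime and gcd(a,p)=1, then a^(p-1) ≡ 1 (mod p)
p = 13 is prime, gcd(11,13) = 1
Reduce exponent: 268 mod 12 = 4
So 11^268 ≡ 11^4 (mod 13)
11^4 mod 13 = 3

11^268 ≡ 3 (mod 13)


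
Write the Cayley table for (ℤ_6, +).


Elements: {0, 1, 2, 3, 4, 5}
Operation: addition mod 6
Entry (a, b) = (a + b) mod 6

Cayley table:
  | 0 | 1 | 2 | 3 | 4 | 5
0 | 0 | 1 | 2 | 3 | 4 | 5
1 | 1 | 2 | 3 | 4 | 5 | 0
2 | 2 | 3 | 4 | 5 | 0 | 1
3 | 3 | 4 | 5 | 0 | 1 | 2
4 | 4 | 5 | 0 | 1 | 2 | 3
5 | 5 | 0 | 1 | 2 | 3 | 4


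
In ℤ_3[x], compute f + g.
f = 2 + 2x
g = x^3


Add coefficients mod 3:
x^0: 2 + 0 = 2 (mod 3)
x^1: 2 + 0 = 2 (mod 3)
x^2: 0 + 0 = 0 (mod 3)
x^3: 0 + 1 = 1 (mod 3)
Result: 2 + 2x + x^3

f + g = 2 + 2x + x^3


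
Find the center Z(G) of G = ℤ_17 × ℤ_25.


Z(G) = {g ∈ G | gx = xg for all x ∈ G}
Direct product of abelian groups is abelian, so Z(G) = G

Z(ℤ_17 × ℤ_25) = ℤ_17 × ℤ_25


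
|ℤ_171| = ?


ℤ_n has n elements.

|ℤ_171| = 171


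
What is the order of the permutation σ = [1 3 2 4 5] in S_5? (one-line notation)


Cycle decomposition: (2 3)
Cycle lengths: 2
Order = lcm(2) = 2

ord(σ) = 2


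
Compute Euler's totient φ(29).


φ(n) = count of k ∈ {1,...,n} with gcd(k,n)=1
Coprimes to 29: {1, 2, 3, 4, 5, 6, 7, 8, 9, 10, 11, 12, 13, 14, 15, 16, 17, 18, 19, 20, 21, 22, 23, 24, 25, 26, 27, 28}
Count: 28

φ(29) = 28


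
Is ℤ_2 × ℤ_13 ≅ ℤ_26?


Comparing ℤ_2 × ℤ_13 and ℤ_26:
gcd(2,13) = 1, so ℤ_2 × ℤ_13 ≅ ℤ_26 (CRT)

Yes, ℤ_2 × ℤ_13 ≅ ℤ_26


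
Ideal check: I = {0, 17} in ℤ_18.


Check ideal conditions for I = {0, 17} in ℤ_18:
(1) I is an additive subgroup? No
(2) For r ∈ ℤ_18 and a ∈ I: r·a ∈ I? No  [counterexample: r=2, a=17, r·a mod 18 = 16 ∉ I]

No, I is not an ideal of ℤ_18


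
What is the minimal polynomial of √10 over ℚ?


√10 satisfies x² - 10 = 0, irreducible over ℚ since 10 is squarefree

Minimal polynomial: x² - 10


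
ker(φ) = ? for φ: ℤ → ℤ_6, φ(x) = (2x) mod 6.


Kernel = preimage of identity
ker(φ) = {x ∈ ℤ : 2x ≡ 0 (mod 6)}. gcd(2,6) = 2, so 2x ≡ 0 (mod 6) ⟺ x ≡ 0 (mod 6/2 = 3). Hence ker(φ) = 3ℤ

ker(φ) = 3ℤ


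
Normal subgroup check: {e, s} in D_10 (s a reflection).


H = {e, s} in D_10 (s a reflection)
r·s·r⁻¹ = sr⁻² ≠ s for n ≥ 3, so {e, s} is not closed under conjugation

No, not a normal subgroup


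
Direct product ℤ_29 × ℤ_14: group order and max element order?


|ℤ_29 × ℤ_14| = 29 × 14 = 406
Max element order = lcm(29,14) = 406
Cyclic? Yes (gcd=1)

|ℤ_29×ℤ_14| = 406, max element order = 406


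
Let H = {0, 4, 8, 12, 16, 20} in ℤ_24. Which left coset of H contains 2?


2 + H = {2 + h (mod 24) : h ∈ H}
2+0=2, 2+4=6, 2+8=10, 2+12=14, 2+16=18, 2+20=22

2 + H = {2, 6, 10, 14, 18, 22}


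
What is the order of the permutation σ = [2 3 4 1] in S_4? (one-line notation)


Cycle decomposition: (1 2 3 4)
Cycle lengths: 4
Order = lcm(4) = 4

ord(σ) = 4


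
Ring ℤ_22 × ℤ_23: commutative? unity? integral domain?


Direct product ring; commutative with unity (1,1); but (1,0)·(0,1) = (0,0) gives zero divisors, so not an integral domain
Commutative: Yes
Integral domain: No
Has unity: Yes

ℤ_22 × ℤ_23: Commutative=Yes, Unity=Yes


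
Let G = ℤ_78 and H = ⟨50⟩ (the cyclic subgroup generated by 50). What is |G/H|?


|⟨50⟩| = n / gcd(50, 78) = 78 / 2 = 39
H is normal (ℤ_78 is abelian).
|G/H| = |G| / |H| = 78 / 39 = 2

|G/H| = 2


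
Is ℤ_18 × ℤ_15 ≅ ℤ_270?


Comparing ℤ_18 × ℤ_15 and ℤ_270:
gcd(18,15) = 3 ≠ 1. Max element order in ℤ_18×ℤ_15 is lcm(18,15) = 90 < 270, so it has no element of order 270

No, ℤ_18 × ℤ_15 ≇ ℤ_270


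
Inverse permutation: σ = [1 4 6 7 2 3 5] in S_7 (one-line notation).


To find σ⁻¹, swap domain and range:
σ(1) = 1 → σ⁻¹(1) = 1
σ(2) = 4 → σ⁻¹(4) = 2
σ(3) = 6 → σ⁻¹(6) = 3
σ(4) = 7 → σ⁻¹(7) = 4
σ(5) = 2 → σ⁻¹(2) = 5
σ(6) = 3 → σ⁻¹(3) = 6
σ(7) = 5 → σ⁻¹(5) = 7

σ⁻¹ = [1 5 6 2 7 3 4]


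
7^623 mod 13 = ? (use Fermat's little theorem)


Fermat's little theorem: if p is prime and gcd(a,p)=1, then a^(p-1) ≡ 1 (mod p)
p = 13 is prime, gcd(7,13) = 1
Reduce exponent: 623 mod 12 = 11
So 7^623 ≡ 7^11 (mod 13)
7^11 mod 13 = 2

7^623 ≡ 2 (mod 13)


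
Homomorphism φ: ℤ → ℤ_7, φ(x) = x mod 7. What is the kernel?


Kernel = preimage of identity
ker(φ) = {x ∈ ℤ : x ≡ 0 (mod 7)} = 7ℤ = {0, ±7, ±14, ...}

ker(φ) = 7ℤ


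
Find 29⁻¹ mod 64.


Use the extended Euclidean algorithm to write 1 = 29·s + 64·t; then s mod 64 is the inverse.
Euclidean algorithm:
  29 = 0·64 + 29
  64 = 2·29 + 6
  29 = 4·6 + 5
  6 = 1·5 + 1
  5 = 5·1 + 0
gcd(29,64) = 1
Back-substitution gives: 29·(-11) + 64·(5) = 1
So 29⁻¹ ≡ -11 ≡ 53 (mod 64)
Check: 29 × 53 = 1537 ≡ 1 (mod 64) ✓

29⁻¹ ≡ 53 (mod 64)


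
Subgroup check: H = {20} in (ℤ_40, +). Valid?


Subgroup test for H = {20} in (ℤ_40, +):
(1) 0 ∈ H? No
(2) Closure: for all a,b ∈ H, (a+b) mod 40 ∈ H? No  [counterexample: 20 + 20 = 0 ∉ H]
(3) Inverses: for all a ∈ H, -a mod 40 ∈ H? Yes

No, H is not a subgroup of ℤ_40


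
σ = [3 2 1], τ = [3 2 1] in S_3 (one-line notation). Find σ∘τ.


σ∘τ: apply τ first, then σ
1 →τ 3 →σ 1
2 →τ 2 →σ 2
3 →τ 1 →σ 3

σ∘τ = [1 2 3]


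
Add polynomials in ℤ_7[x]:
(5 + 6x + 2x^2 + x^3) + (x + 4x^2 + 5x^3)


Add coefficients mod 7:
x^0: 5 + 0 = 5 (mod 7)
x^1: 6 + 1 = 0 (mod 7)
x^2: 2 + 4 = 6 (mod 7)
x^3: 1 + 5 = 6 (mod 7)
Result: 5 + 6x^2 + 6x^3

f + g = 5 + 6x^2 + 6x^3


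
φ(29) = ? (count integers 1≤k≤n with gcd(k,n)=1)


φ(n) = count of k ∈ {1,...,n} with gcd(k,n)=1
Coprimes to 29: {1, 2, 3, 4, 5, 6, 7, 8, 9, 10, 11, 12, 13, 14, 15, 16, 17, 18, 19, 20, 21, 22, 23, 24, 25, 26, 27, 28}
Count: 28

φ(29) = 28


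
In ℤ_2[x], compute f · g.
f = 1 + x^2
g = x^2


Expand and collect like terms; reduce coefficients mod 2:
x^0: 1·0 = 0 ≡ 0 (mod 2)
x^1: 1·0 + 0·0 = 0 ≡ 0 (mod 2)
x^2: 1·1 + 0·0 + 1·0 = 1 ≡ 1 (mod 2)
x^3: 0·1 + 1·0 = 0 ≡ 0 (mod 2)
x^4: 1·1 = 1 ≡ 1 (mod 2)
Result: x^2 + x^4

f · g = x^2 + x^4


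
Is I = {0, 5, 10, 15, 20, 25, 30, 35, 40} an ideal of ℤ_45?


Check ideal conditions for I = {0, 5, 10, 15, 20, 25, 30, 35, 40} in ℤ_45:
(1) I is an additive subgroup? Yes
(2) For r ∈ ℤ_45 and a ∈ I: r·a ∈ I? Yes

Yes, I is an ideal of ℤ_45


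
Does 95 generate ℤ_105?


g generates ℤ_n iff gcd(g, n) = 1
gcd(95, 105) = 5
Since gcd = 5 ≠ 1, ⟨95⟩ has order 21 < 105, so 95 is not a generator.

No, 95 does not generate ℤ_105


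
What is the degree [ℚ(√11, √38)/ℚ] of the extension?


[ℚ(√11,√38):ℚ] = [ℚ(√11,√38):ℚ(√11)]·[ℚ(√11):ℚ] = 2·2 = 4

[ℚ(√11, √38)/ℚ] = 4


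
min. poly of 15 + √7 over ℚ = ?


Let α = 15 + √7. Then α - 15 = √7, so (α - 15)² = 7, giving α² - 30α + 218 = 0. Degree 2 and α ∉ ℚ, so this is the minimal polynomial.

Minimal polynomial: x² - 30x + 218


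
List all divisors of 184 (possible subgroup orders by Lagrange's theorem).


Lagrange's theorem: |H| divides |G|
|G| = 184
Divisors of 184: 1, 2, 4, 8, 23, 46, 92, 184

Possible subgroup orders: {1, 2, 4, 8, 23, 46, 92, 184}


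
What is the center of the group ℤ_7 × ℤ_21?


Z(G) = {g ∈ G | gx = xg for all x ∈ G}
Direct product of abelian groups is abelian, so Z(G) = G

Z(ℤ_7 × ℤ_21) = ℤ_7 × ℤ_21


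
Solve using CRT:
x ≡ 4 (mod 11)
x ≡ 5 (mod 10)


m₁ = 11, m₂ = 10, gcd = 1, so CRT applies. M = m₁·m₂ = 110
Let M₁ = M/m₁ = 10, M₂ = M/m₂ = 11
Find y₁ ≡ M₁⁻¹ (mod m₁): 10⁻¹ ≡ 10 (mod 11)
Find y₂ ≡ M₂⁻¹ (mod m₂): 11⁻¹ ≡ 1 (mod 10)
x = a₁·M₁·y₁ + a₂·M₂·y₂ = 4·10·10 + 5·11·1 = 455
Reduce mod 110: x ≡ 15
Check: 15 mod 11 = 4 ✓, 15 mod 10 = 5 ✓

x ≡ 15 (mod 110)


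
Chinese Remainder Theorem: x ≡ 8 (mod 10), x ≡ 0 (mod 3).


m₁ = 10, m₂ = 3, gcd = 1, so CRT applies. M = m₁·m₂ = 30
Let M₁ = M/m₁ = 3, M₂ = M/m₂ = 10
Find y₁ ≡ M₁⁻¹ (mod m₁): 3⁻¹ ≡ 7 (mod 10)
Find y₂ ≡ M₂⁻¹ (mod m₂): 10⁻¹ ≡ 1 (mod 3)
x = a₁·M₁·y₁ + a₂·M₂·y₂ = 8·3·7 + 0·10·1 = 168
Reduce mod 30: x ≡ 18
Check: 18 mod 10 = 8 ✓, 18 mod 3 = 0 ✓

x ≡ 18 (mod 30)


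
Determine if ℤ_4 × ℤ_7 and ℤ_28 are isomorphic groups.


Comparing ℤ_4 × ℤ_7 and ℤ_28:
gcd(4,7) = 1, so ℤ_4 × ℤ_7 ≅ ℤ_28 (CRT)

Yes, ℤ_4 × ℤ_7 ≅ ℤ_28


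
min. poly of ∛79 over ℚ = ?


∛79 satisfies x³ - 79 = 0, irreducible over ℚ (no rational root; 79 is not a perfect cube)

Minimal polynomial: x³ - 79


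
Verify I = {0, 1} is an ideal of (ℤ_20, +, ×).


Check ideal conditions for I = {0, 1} in ℤ_20:
(1) I is an additive subgroup? No
(2) For r ∈ ℤ_20 and a ∈ I: r·a ∈ I? No  [counterexample: r=2, a=1, r·a mod 20 = 2 ∉ I]

No, I is not an ideal of ℤ_20


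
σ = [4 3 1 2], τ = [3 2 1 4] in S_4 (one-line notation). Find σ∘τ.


σ∘τ: apply τ first, then σ
1 →τ 3 →σ 1
2 →τ 2 →σ 3
3 →τ 1 →σ 4
4 →τ 4 →σ 2

σ∘τ = [1 3 4 2]


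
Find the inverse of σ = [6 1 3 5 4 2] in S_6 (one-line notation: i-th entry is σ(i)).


To find σ⁻¹, swap domain and range:
σ(1) = 6 → σ⁻¹(6) = 1
σ(2) = 1 → σ⁻¹(1) = 2
σ(3) = 3 → σ⁻¹(3) = 3
σ(4) = 5 → σ⁻¹(5) = 4
σ(5) = 4 → σ⁻¹(4) = 5
σ(6) = 2 → σ⁻¹(2) = 6

σ⁻¹ = [2 6 3 5 4 1]


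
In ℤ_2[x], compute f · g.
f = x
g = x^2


Expand and collect like terms; reduce coefficients mod 2:
x^0: 0·0 = 0 ≡ 0 (mod 2)
x^1: 0·0 + 1·0 = 0 ≡ 0 (mod 2)
x^2: 0·1 + 1·0 = 0 ≡ 0 (mod 2)
x^3: 1·1 = 1 ≡ 1 (mod 2)
Result: x^3

f · g = x^3


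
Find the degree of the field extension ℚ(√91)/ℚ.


√91 has minimal polynomial x² - 91 (irreducible over ℚ since 91 is squarefree)

[ℚ(√91)/ℚ] = 2


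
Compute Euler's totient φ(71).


Factor n: 71 = 71
φ(n) = n · ∏(1 - 1/p) over distinct primes p | n
φ(71) = 71 · (1 - 1/71) = 70

φ(71) = 70


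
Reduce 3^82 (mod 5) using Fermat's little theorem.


Fermat's little theorem: if p is prime and gcd(a,p)=1, then a^(p-1) ≡ 1 (mod p)
p = 5 is prime, gcd(3,5) = 1
Reduce exponent: 82 mod 4 = 2
So 3^82 ≡ 3^2 (mod 5)
3^2 mod 5 = 4

3^82 ≡ 4 (mod 5)


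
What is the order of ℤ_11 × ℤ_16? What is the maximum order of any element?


|ℤ_11 × ℤ_16| = 11 × 16 = 176
Max element order = lcm(11,16) = 176
Cyclic? Yes (gcd=1)

|ℤ_11×ℤ_16| = 176, max element order = 176


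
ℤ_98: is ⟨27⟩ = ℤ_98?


g generates ℤ_n iff gcd(g, n) = 1
gcd(27, 98) = 1
Since gcd = 1, 27 is a generator.

Yes, 27 generates ℤ_98


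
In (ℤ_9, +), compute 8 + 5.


Operation: addition mod 9
8 + 5 = (a + b) mod 9 with a = 8, b = 5

8 + 5 = 4


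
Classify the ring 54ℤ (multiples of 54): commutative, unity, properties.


54ℤ is a commutative ring under +,× but has no multiplicative identity (1 ∉ 54ℤ); it has no zero divisors, but without unity it is not an integral domain
Commutative: Yes
Integral domain: No
Has unity: No

54ℤ (multiples of 54): Commutative=Yes, Unity=No


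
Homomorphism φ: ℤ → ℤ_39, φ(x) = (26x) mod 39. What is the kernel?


Kernel = preimage of identity
ker(φ) = {x ∈ ℤ : 26x ≡ 0 (mod 39)}. gcd(26,39) = 13, so 26x ≡ 0 (mod 39) ⟺ x ≡ 0 (mod 39/13 = 3). Hence ker(φ) = 3ℤ

ker(φ) = 3ℤ


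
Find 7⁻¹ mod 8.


Use the extended Euclidean algorithm to write 1 = 7·s + 8·t; then s mod 8 is the inverse.
Euclidean algorithm:
  7 = 0·8 + 7
  8 = 1·7 + 1
  7 = 7·1 + 0
gcd(7,8) = 1
Back-substitution gives: 7·(-1) + 8·(1) = 1
So 7⁻¹ ≡ -1 ≡ 7 (mod 8)
Check: 7 × 7 = 49 ≡ 1 (mod 8) ✓

7⁻¹ ≡ 7 (mod 8)


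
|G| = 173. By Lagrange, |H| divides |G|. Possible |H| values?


Lagrange's theorem: |H| divides |G|
|G| = 173
Divisors of 173: 1, 173

Possible subgroup orders: {1, 173}


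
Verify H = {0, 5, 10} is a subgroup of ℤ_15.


Subgroup test for H = {0, 5, 10} in (ℤ_15, +):
(1) 0 ∈ H? Yes
(2) Closure: for all a,b ∈ H, (a+b) mod 15 ∈ H? Yes
(3) Inverses: for all a ∈ H, -a mod 15 ∈ H? Yes

Yes, H is a subgroup of ℤ_15


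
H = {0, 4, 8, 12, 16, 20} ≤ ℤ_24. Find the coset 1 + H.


1 + H = {1 + h (mod 24) : h ∈ H}
1+0=1, 1+4=5, 1+8=9, 1+12=13, 1+16=17, 1+20=21

1 + H = {1, 5, 9, 13, 17, 21}


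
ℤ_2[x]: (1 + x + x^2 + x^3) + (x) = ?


Add coefficients mod 2:
x^0: 1 + 0 = 1 (mod 2)
x^1: 1 + 1 = 0 (mod 2)
x^2: 1 + 0 = 1 (mod 2)
x^3: 1 + 0 = 1 (mod 2)
Result: 1 + x^2 + x^3

f + g = 1 + x^2 + x^3


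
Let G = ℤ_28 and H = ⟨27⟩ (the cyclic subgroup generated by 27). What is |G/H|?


|⟨27⟩| = n / gcd(27, 28) = 28 / 1 = 28
H is normal (ℤ_28 is abelian).
|G/H| = |G| / |H| = 28 / 28 = 1

|G/H| = 1


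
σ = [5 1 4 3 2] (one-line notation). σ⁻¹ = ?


To find σ⁻¹, swap domain and range:
σ(1) = 5 → σ⁻¹(5) = 1
σ(2) = 1 → σ⁻¹(1) = 2
σ(3) = 4 → σ⁻¹(4) = 3
σ(4) = 3 → σ⁻¹(3) = 4
σ(5) = 2 → σ⁻¹(2) = 5

σ⁻¹ = [2 5 4 3 1]


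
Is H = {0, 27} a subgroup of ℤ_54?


Subgroup test for H = {0, 27} in (ℤ_54, +):
(1) 0 ∈ H? Yes
(2) Closure: for all a,b ∈ H, (a+b) mod 54 ∈ H? Yes
(3) Inverses: for all a ∈ H, -a mod 54 ∈ H? Yes

Yes, H is a subgroup of ℤ_54


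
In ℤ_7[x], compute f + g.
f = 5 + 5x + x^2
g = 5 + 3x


Add coefficients mod 7:
x^0: 5 + 5 = 3 (mod 7)
x^1: 5 + 3 = 1 (mod 7)
x^2: 1 + 0 = 1 (mod 7)
Result: 3 + x + x^2

f + g = 3 + x + x^2


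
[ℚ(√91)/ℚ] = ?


√91 has minimal polynomial x² - 91 (irreducible over ℚ since 91 is squarefree)

[ℚ(√91)/ℚ] = 2


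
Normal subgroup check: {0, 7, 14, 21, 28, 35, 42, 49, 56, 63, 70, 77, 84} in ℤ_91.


H = {0, 7, 14, 21, 28, 35, 42, 49, 56, 63, 70, 77, 84} in ℤ_91
ℤ_91 is abelian; every subgroup of an abelian group is normal

Yes, normal subgroup


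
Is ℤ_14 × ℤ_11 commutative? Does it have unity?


Direct product ring; commutative with unity (1,1); but (1,0)·(0,1) = (0,0) gives zero divisors, so not an integral domain
Commutative: Yes
Integral domain: No
Has unity: Yes

ℤ_14 × ℤ_11: Commutative=Yes, Unity=Yes


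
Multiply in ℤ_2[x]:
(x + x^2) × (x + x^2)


Expand and collect like terms; reduce coefficients mod 2:
x^0: 0·0 = 0 ≡ 0 (mod 2)
x^1: 0·1 + 1·0 = 0 ≡ 0 (mod 2)
x^2: 0·1 + 1·1 + 1·0 = 1 ≡ 1 (mod 2)
x^3: 1·1 + 1·1 = 2 ≡ 0 (mod 2)
x^4: 1·1 = 1 ≡ 1 (mod 2)
Result: x^2 + x^4

f · g = x^2 + x^4


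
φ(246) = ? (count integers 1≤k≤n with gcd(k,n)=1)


Factor n: 246 = 2 × 3 × 41
φ(n) = n · ∏(1 - 1/p) over distinct primes p | n
φ(246) = 246 · (1 - 1/2) · (1 - 1/3) · (1 - 1/41) = 80

φ(246) = 80


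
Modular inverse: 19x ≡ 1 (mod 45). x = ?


Use the extended Euclidean algorithm to write 1 = 19·s + 45·t; then s mod 45 is the inverse.
Euclidean algorithm:
  19 = 0·45 + 19
  45 = 2·19 + 7
  19 = 2·7 + 5
  7 = 1·5 + 2
  5 = 2·2 + 1
  2 = 2·1 + 0
gcd(19,45) = 1
Back-substitution gives: 19·(19) + 45·(-8) = 1
So 19⁻¹ ≡ 19 ≡ 19 (mod 45)
Check: 19 × 19 = 361 ≡ 1 (mod 45) ✓

19⁻¹ ≡ 19 (mod 45)


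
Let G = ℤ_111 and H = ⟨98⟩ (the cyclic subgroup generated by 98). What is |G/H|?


|⟨98⟩| = n / gcd(98, 111) = 111 / 1 = 111
H is normal (ℤ_111 is abelian).
|G/H| = |G| / |H| = 111 / 111 = 1

|G/H| = 1


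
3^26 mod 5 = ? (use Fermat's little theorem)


Fermat's little theorem: if p is prime and gcd(a,p)=1, then a^(p-1) ≡ 1 (mod p)
p = 5 is prime, gcd(3,5) = 1
Reduce exponent: 26 mod 4 = 2
So 3^26 ≡ 3^2 (mod 5)
3^2 mod 5 = 4

3^26 ≡ 4 (mod 5)


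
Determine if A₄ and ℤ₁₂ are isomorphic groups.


Comparing A₄ and ℤ₁₂:
A₄ is non-abelian, ℤ₁₂ is abelian

No, A₄ ≇ ℤ₁₂


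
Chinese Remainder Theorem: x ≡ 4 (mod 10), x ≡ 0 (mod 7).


m₁ = 10, m₂ = 7, gcd = 1, so CRT applies. M = m₁·m₂ = 70
Let M₁ = M/m₁ = 7, M₂ = M/m₂ = 10
Find y₁ ≡ M₁⁻¹ (mod m₁): 7⁻¹ ≡ 3 (mod 10)
Find y₂ ≡ M₂⁻¹ (mod m₂): 10⁻¹ ≡ 5 (mod 7)
x = a₁·M₁·y₁ + a₂·M₂·y₂ = 4·7·3 + 0·10·5 = 84
Reduce mod 70: x ≡ 14
Check: 14 mod 10 = 4 ✓, 14 mod 7 = 0 ✓

x ≡ 14 (mod 70)


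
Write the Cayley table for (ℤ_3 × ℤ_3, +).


Elements: {(0,0), (0,1), (0,2), (1,0), (1,1), (1,2), (2,0), (2,1), (2,2)}
Operation: componentwise addition mod (3, 3)
Entry (a, b) = ((a₁+b₁) mod 3, (a₂+b₂) mod 3)

Cayley table:
      | (0,0) | (0,1) | (0,2) | (1,0) | (1,1) | (1,2) | (2,0) | (2,1) | (2,2)
(0,0) | (0,0) | (0,1) | (0,2) | (1,0) | (1,1) | (1,2) | (2,0) | (2,1) | (2,2)
(0,1) | (0,1) | (0,2) | (0,0) | (1,1) | (1,2) | (1,0) | (2,1) | (2,2) | (2,0)
(0,2) | (0,2) | (0,0) | (0,1) | (1,2) | (1,0) | (1,1) | (2,2) | (2,0) | (2,1)
(1,0) | (1,0) | (1,1) | (1,2) | (2,0) | (2,1) | (2,2) | (0,0) | (0,1) | (0,2)
(1,1) | (1,1) | (1,2) | (1,0) | (2,1) | (2,2) | (2,0) | (0,1) | (0,2) | (0,0)
(1,2) | (1,2) | (1,0) | (1,1) | (2,2) | (2,0) | (2,1) | (0,2) | (0,0) | (0,1)
(2,0) | (2,0) | (2,1) | (2,2) | (0,0) | (0,1) | (0,2) | (1,0) | (1,1) | (1,2)
(2,1) | (2,1) | (2,2) | (2,0) | (0,1) | (0,2) | (0,0) | (1,1) | (1,2) | (1,0)
(2,2) | (2,2) | (2,0) | (2,1) | (0,2) | (0,0) | (0,1) | (1,2) | (1,0) | (1,1)


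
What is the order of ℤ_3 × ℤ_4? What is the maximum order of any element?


|ℤ_3 × ℤ_4| = 3 × 4 = 12
Max element order = lcm(3,4) = 12
Cyclic? Yes (gcd=1)

|ℤ_3×ℤ_4| = 12, max element order = 12


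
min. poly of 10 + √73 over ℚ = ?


Let α = 10 + √73. Then α - 10 = √73, so (α - 10)² = 73, giving α² - 20α + 27 = 0. Degree 2 and α ∉ ℚ, so this is the minimal polynomial.

Minimal polynomial: x² - 20x + 27


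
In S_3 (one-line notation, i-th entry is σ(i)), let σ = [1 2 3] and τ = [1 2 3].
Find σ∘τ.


σ∘τ: apply τ first, then σ
1 →τ 1 →σ 1
2 →τ 2 →σ 2
3 →τ 3 →σ 3

σ∘τ = [1 2 3]


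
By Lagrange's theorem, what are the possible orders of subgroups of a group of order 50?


Lagrange's theorem: |H| divides |G|
|G| = 50
Divisors of 50: 1, 2, 5, 10, 25, 50

Possible subgroup orders: {1, 2, 5, 10, 25, 50}


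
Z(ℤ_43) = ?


Z(G) = {g ∈ G | gx = xg for all x ∈ G}
ℤ_43 is abelian, so Z(G) = G

Z(ℤ_43) = ℤ_43


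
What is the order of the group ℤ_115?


ℤ_n has n elements.

|ℤ_115| = 115


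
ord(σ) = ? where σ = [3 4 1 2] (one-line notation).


Cycle decomposition: (1 3) (2 4)
Cycle lengths: 2, 2
Order = lcm(2, 2) = 2

ord(σ) = 2


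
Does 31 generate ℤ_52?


g generates ℤ_n iff gcd(g, n) = 1
gcd(31, 52) = 1
Since gcd = 1, 31 is a generator.

Yes, 31 generates ℤ_52


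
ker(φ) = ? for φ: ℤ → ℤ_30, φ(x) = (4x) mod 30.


Kernel = preimage of identity
ker(φ) = {x ∈ ℤ : 4x ≡ 0 (mod 30)}. gcd(4,30) = 2, so 4x ≡ 0 (mod 30) ⟺ x ≡ 0 (mod 30/2 = 15). Hence ker(φ) = 15ℤ

ker(φ) = 15ℤ


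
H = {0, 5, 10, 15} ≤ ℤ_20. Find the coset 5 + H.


5 + H = {5 + h (mod 20) : h ∈ H}
5+0=5, 5+5=10, 5+10=15, 5+15=0
5 + H = {0, 5, 10, 15} = 0 + H

5 + H = {0, 5, 10, 15}


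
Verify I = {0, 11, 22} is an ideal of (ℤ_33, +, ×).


Check ideal conditions for I = {0, 11, 22} in ℤ_33:
(1) I is an additive subgroup? Yes
(2) For r ∈ ℤ_33 and a ∈ I: r·a ∈ I? Yes

Yes, I is an ideal of ℤ_33
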